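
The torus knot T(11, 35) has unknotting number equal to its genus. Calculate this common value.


For a torus knot T(p,q), both the unknotting number and genus equal (p-1)(q-1)/2.
= (11-1)(35-1)/2
= 10*34/2
= 340/2 = 170

170


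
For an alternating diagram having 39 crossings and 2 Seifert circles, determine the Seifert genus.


For alternating knots, g = (c - s + 1)/2.
= (39 - 2 + 1)/2
= 38/2 = 19

19


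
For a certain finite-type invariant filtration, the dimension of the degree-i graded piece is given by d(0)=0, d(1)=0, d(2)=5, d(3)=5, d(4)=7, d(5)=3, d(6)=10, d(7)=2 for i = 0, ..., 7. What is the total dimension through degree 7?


Total dimension = d(0) + d(1) + ... + d(7)
= 0 + 0 + 5 + 5 + 7 + 3 + 10 + 2
= 32

32


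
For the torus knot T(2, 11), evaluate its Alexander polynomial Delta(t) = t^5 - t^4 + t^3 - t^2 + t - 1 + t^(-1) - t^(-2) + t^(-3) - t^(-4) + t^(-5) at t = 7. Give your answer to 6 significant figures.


Substituting t = 7 into Delta(t) = t^5 - t^4 + t^3 - t^2 + t - 1 + t^(-1) - t^(-2) + t^(-3) - t^(-4) + t^(-5):
Term values: (16807) + (-2401) + (343) + (-49) + (7) + (-1) + (0.142857) + (-0.0204082) + (0.00291545) + (-0.000416493) + (5.9499e-05)
Sum = 14706.12501
Rounded to 6 significant figures: 14706.1

14706.1


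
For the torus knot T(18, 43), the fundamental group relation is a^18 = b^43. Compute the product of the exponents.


The relation is a^18 = b^43.
Product of exponents = 18 * 43
= 774

774


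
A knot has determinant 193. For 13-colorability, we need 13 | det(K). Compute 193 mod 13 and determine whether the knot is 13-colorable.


Step 1: A knot is p-colorable if and only if p divides its determinant.
Step 2: Compute 193 mod 13.
193 = 14 * 13 + 11
Step 3: 193 mod 13 = 11
Step 4: The knot is 13-colorable: no

11


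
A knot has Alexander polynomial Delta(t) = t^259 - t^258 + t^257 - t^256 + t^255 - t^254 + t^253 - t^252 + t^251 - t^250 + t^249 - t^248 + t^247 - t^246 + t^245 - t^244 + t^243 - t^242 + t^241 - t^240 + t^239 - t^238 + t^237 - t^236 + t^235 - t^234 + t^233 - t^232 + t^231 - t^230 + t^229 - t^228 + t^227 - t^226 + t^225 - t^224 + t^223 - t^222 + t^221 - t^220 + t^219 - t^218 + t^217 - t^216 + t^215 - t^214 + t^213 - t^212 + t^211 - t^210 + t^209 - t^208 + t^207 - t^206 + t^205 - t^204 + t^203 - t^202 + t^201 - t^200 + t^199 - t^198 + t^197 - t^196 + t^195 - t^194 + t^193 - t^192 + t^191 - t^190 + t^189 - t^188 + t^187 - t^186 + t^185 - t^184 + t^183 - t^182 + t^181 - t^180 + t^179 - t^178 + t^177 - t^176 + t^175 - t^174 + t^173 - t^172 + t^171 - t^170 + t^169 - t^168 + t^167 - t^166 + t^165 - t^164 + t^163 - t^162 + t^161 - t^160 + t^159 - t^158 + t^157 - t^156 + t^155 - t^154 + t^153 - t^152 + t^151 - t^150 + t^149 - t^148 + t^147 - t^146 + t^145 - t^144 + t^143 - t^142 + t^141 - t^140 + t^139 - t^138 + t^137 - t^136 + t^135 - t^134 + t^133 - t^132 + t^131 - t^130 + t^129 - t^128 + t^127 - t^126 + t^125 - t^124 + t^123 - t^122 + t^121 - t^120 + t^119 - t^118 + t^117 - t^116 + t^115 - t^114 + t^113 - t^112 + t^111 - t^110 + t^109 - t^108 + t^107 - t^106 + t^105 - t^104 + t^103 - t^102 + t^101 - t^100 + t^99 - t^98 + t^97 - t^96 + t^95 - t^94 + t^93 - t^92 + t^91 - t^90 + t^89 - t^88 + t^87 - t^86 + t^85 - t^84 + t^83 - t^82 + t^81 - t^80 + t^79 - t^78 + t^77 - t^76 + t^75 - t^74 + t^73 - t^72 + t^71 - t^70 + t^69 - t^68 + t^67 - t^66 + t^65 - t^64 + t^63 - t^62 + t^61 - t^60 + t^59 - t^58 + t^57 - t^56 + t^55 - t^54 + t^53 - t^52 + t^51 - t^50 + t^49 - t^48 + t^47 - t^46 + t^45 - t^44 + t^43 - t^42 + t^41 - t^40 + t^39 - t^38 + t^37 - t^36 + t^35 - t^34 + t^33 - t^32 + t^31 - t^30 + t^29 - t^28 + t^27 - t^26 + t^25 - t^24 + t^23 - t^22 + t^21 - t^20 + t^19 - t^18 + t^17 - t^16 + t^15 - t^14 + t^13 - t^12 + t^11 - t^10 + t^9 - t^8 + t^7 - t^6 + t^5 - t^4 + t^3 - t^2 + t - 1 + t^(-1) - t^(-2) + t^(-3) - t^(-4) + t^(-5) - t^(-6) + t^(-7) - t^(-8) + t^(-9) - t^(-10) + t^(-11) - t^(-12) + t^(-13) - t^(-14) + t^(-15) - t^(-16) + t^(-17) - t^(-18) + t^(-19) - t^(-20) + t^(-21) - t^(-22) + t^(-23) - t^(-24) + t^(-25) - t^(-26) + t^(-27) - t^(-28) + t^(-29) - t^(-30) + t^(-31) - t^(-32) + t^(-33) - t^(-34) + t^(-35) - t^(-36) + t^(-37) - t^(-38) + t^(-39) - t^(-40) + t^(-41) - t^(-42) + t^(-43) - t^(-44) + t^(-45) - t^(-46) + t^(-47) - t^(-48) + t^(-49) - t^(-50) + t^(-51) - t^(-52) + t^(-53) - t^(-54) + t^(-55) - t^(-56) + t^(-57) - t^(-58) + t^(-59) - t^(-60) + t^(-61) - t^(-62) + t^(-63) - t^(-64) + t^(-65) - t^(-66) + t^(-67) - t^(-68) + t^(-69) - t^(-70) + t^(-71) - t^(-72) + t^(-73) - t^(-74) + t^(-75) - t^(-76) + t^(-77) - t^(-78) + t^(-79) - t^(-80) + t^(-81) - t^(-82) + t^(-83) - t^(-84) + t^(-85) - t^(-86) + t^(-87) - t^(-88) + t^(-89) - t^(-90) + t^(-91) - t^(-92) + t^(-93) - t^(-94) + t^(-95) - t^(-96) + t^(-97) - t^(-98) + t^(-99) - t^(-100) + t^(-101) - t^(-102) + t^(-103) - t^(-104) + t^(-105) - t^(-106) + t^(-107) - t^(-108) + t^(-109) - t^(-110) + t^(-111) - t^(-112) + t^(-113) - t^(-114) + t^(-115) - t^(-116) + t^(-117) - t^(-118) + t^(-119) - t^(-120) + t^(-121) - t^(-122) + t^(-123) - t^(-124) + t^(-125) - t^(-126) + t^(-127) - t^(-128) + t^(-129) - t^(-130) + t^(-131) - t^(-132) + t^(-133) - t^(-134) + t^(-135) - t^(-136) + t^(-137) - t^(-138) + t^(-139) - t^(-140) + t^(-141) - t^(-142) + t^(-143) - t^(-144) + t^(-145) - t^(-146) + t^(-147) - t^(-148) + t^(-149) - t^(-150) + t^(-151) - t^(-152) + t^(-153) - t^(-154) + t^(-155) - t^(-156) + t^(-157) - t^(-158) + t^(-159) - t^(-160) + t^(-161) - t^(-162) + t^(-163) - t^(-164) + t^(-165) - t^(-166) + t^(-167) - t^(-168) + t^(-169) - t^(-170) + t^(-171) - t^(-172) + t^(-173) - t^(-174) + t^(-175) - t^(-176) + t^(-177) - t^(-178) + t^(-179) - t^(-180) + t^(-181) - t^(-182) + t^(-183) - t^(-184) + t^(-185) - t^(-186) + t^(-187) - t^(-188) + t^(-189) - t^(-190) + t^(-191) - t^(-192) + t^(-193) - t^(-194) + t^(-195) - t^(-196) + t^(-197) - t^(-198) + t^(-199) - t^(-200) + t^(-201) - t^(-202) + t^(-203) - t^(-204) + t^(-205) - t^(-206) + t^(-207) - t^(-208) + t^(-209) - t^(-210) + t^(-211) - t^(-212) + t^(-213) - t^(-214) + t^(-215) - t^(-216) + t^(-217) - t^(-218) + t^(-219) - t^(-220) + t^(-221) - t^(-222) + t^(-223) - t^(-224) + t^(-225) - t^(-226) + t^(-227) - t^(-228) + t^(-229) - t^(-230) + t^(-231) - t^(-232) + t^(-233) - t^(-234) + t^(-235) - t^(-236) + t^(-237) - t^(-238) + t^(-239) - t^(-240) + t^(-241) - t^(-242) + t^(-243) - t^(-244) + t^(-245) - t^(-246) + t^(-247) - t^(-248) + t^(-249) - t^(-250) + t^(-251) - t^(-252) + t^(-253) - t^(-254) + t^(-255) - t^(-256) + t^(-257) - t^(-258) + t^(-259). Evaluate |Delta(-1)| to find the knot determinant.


Step 1: The polynomial has 519 terms with alternating signs, exponents from 259 down to -259.
Step 2: Substitute t = -1. The i-th term has coefficient (-1)^i and exponent (m-i),
  so its value is (-1)^i * (-1)^(m-i) = (-1)^m = -1 for every i.
Step 3: All 519 terms equal -1, so Delta(-1) = 519 * (-1) = -519
Step 4: |Delta(-1)| = 519

519


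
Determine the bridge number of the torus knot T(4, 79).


The bridge number of T(p,q) is min(p,q).
min(4, 79) = 4

4


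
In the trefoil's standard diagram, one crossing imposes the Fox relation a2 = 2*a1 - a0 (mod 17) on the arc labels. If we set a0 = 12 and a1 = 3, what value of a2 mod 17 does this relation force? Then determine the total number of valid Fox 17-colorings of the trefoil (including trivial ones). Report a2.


Step 1: Apply the given crossing relation 2*a1 - a0 - a2 = 0 (mod 17).
  a2 = 2*a1 - a0 mod 17
  a2 = 2*3 - 12 mod 17
  a2 = 6 - 12 mod 17
  a2 = -6 mod 17 = 11
Step 2: The trefoil has determinant 3.
  Number of Fox p-colorings (p prime) is p^2 if p = 3, else p.
  Since 17 does not divide 3, only trivial (constant) colorings exist.
  (So the trial a0 = 12, a1 = 3 with a0 != a1 does NOT extend to a valid coloring of the whole trefoil: the other two crossing relations require 3*(a1 - a0) = 0 (mod 17), which fails.)
  Total colorings = 17
Step 3: a2 = 11, total Fox 17-colorings = 17

11


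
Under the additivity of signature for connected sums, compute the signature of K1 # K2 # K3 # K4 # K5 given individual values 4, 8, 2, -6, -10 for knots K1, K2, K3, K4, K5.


The signature is additive under connected sum.
signature(K1 # K2 # K3 # K4 # K5) = (4) + (8) + (2) + (-6) + (-10)
= -2

-2


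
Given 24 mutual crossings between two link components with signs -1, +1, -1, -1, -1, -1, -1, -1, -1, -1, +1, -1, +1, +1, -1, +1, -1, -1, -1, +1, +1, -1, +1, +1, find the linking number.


Step 1: Count positive crossings: 9
Step 2: Count negative crossings: 15
Step 3: Sum of signs = 9 - 15 = -6
Step 4: Linking number = sum/2 = -6/2 = -3

-3


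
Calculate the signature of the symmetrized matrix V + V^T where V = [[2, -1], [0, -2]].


Step 1: V + V^T = [[4, -1], [-1, -4]]
Step 2: trace = 0, det = -17
Step 3: Discriminant = 0^2 - 4*(-17) = 68
Step 4: Eigenvalues: 4.12311, -4.12311
Step 5: Signature = (# positive eigenvalues) - (# negative eigenvalues) = 0

0


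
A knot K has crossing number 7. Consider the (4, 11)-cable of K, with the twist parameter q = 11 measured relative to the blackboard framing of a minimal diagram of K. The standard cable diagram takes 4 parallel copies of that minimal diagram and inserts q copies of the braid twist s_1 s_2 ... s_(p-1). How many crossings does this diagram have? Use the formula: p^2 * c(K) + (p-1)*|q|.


Step 1: Each of the c(K) crossings of the companion diagram becomes p*p = p^2 crossings among the p parallel strands, and each of the |q| twists s_1 s_2 ... s_(p-1) adds (p-1) crossings.
  Crossings = p^2 * c(K) + (p-1)*|q|
Step 2: = 4^2 * 7 + (4-1)*11
Step 3: = 16*7 + 3*11
Step 4: = 112 + 33 = 145

145


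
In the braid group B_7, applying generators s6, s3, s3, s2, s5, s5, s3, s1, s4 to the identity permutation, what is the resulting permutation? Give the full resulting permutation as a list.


Starting with identity [1, 2, 3, 4, 5, 6, 7].
Apply generators in sequence:
  After s6: [1, 2, 3, 4, 5, 7, 6]
  After s3: [1, 2, 4, 3, 5, 7, 6]
  After s3: [1, 2, 3, 4, 5, 7, 6]
  After s2: [1, 3, 2, 4, 5, 7, 6]
  After s5: [1, 3, 2, 4, 7, 5, 6]
  After s5: [1, 3, 2, 4, 5, 7, 6]
  After s3: [1, 3, 4, 2, 5, 7, 6]
  After s1: [3, 1, 4, 2, 5, 7, 6]
  After s4: [3, 1, 4, 5, 2, 7, 6]
Final permutation: [3, 1, 4, 5, 2, 7, 6]

[3, 1, 4, 5, 2, 7, 6]


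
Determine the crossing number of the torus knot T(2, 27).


For a torus knot T(p, q) with gcd(p,q)=1,
the crossing number is min(p*(q-1), q*(p-1)).
p*(q-1) = 2*26 = 52
q*(p-1) = 27*1 = 27
min(52, 27) = 27

27


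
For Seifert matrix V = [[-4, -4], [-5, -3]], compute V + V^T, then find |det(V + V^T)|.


Step 1: Form V + V^T where V = [[-4, -4], [-5, -3]]
  V^T = [[-4, -5], [-4, -3]]
  V + V^T = [[-8, -9], [-9, -6]]
Step 2: det(V + V^T) = (-8)*(-6) - (-9)*(-9)
  = 48 - 81 = -33
Step 3: Knot determinant = |det(V + V^T)| = |-33| = 33

33


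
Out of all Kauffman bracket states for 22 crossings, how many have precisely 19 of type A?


We choose which 19 of 22 crossings get A-smoothings.
C(22, 19) = 22! / (19! * 3!)
= 1540

1540


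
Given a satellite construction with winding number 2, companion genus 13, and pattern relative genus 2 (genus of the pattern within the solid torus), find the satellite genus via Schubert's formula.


Schubert: g(satellite) = g_rel(pattern) + |winding| * g(companion),
where g_rel(pattern) is the genus of the pattern relative to the solid torus.
= 2 + 2 * 13
= 2 + 26 = 28

28


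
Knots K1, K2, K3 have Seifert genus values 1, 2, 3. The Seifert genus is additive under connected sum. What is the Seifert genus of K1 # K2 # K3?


The Seifert genus is additive under connected sum.
Seifert genus(K1 # K2 # K3) = (1) + (2) + (3)
= 6

6


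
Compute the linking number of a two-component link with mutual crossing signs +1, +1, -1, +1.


Step 1: Count positive crossings: 3
Step 2: Count negative crossings: 1
Step 3: Sum of signs = 3 - 1 = 2
Step 4: Linking number = sum/2 = 2/2 = 1

1


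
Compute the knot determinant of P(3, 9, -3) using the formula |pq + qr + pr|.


Step 1: Compute pq + qr + pr.
pq = 3*9 = 27
qr = 9*(-3) = -27
pr = 3*(-3) = -9
pq + qr + pr = 27 + (-27) + (-9) = -9
Step 2: Take absolute value.
det(P(3,9,-3)) = |-9| = 9

9


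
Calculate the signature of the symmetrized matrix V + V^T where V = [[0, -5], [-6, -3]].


Step 1: V + V^T = [[0, -11], [-11, -6]]
Step 2: trace = -6, det = -121
Step 3: Discriminant = (-6)^2 - 4*(-121) = 520
Step 4: Eigenvalues: 8.40175, -14.4018
Step 5: Signature = (# positive eigenvalues) - (# negative eigenvalues) = 0

0


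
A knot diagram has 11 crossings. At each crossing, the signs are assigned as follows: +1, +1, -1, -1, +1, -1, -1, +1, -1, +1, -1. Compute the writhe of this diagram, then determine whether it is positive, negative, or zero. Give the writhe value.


Step 1: Count positive crossings (+1).
Positive crossings: 5
Step 2: Count negative crossings (-1).
Negative crossings: 6
Step 3: Writhe = (positive) - (negative)
w = 5 - 6 = -1
Step 4: |w| = 1, and w is negative

-1


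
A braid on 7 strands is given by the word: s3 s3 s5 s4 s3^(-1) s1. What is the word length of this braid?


The word length counts the number of generators (including inverses).
Listing each generator: s3, s3, s5, s4, s3^(-1), s1
There are 6 generators in this braid word.

6


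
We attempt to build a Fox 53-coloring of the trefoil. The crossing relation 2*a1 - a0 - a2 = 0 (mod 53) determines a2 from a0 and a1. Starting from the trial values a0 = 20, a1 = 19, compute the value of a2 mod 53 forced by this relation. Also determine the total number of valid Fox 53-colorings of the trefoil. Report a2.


Step 1: Apply the given crossing relation 2*a1 - a0 - a2 = 0 (mod 53).
  a2 = 2*a1 - a0 mod 53
  a2 = 2*19 - 20 mod 53
  a2 = 38 - 20 mod 53
  a2 = 18 mod 53 = 18
Step 2: The trefoil has determinant 3.
  Number of Fox p-colorings (p prime) is p^2 if p = 3, else p.
  Since 53 does not divide 3, only trivial (constant) colorings exist.
  (So the trial a0 = 20, a1 = 19 with a0 != a1 does NOT extend to a valid coloring of the whole trefoil: the other two crossing relations require 3*(a1 - a0) = 0 (mod 53), which fails.)
  Total colorings = 53
Step 3: a2 = 18, total Fox 53-colorings = 53

18


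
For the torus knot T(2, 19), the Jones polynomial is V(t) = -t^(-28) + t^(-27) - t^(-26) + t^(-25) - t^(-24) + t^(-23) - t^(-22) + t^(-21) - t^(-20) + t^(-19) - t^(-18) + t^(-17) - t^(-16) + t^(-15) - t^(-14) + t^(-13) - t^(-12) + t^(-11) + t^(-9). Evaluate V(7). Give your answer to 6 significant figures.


Substituting t = 7 into V(t) = -t^(-28) + t^(-27) - t^(-26) + t^(-25) - t^(-24) + t^(-23) - t^(-22) + t^(-21) - t^(-20) + t^(-19) - t^(-18) + t^(-17) - t^(-16) + t^(-15) - t^(-14) + t^(-13) - t^(-12) + t^(-11) + t^(-9):
  (-)t^(-28) = -2.17398e-24
  (+)t^(-27) = 1.52178e-23
  (-)t^(-26) = -1.06525e-22
  (+)t^(-25) = 7.45674e-22
  (-)t^(-24) = -5.21972e-21
  (+)t^(-23) = 3.6538e-20
  (-)t^(-22) = -2.55766e-19
  (+)t^(-21) = 1.79036e-18
  (-)t^(-20) = -1.25325e-17
  (+)t^(-19) = 8.77278e-17
  (-)t^(-18) = -6.14095e-16
  (+)t^(-17) = 4.29866e-15
  (-)t^(-16) = -3.00906e-14
  (+)t^(-15) = 2.10634e-13
  (-)t^(-14) = -1.47444e-12
  (+)t^(-13) = 1.03211e-11
  (-)t^(-12) = -7.22476e-11
  (+)t^(-11) = 5.05733e-10
  (+)t^(-9) = 2.47809e-08
Sum = (-2.17398e-24) + (1.52178e-23) + (-1.06525e-22) + (7.45674e-22) + (-5.21972e-21) + (3.6538e-20) + (-2.55766e-19) + (1.79036e-18) + (-1.25325e-17) + (8.77278e-17) + (-6.14095e-16) + (4.29866e-15) + (-3.00906e-14) + (2.10634e-13) + (-1.47444e-12) + (1.03211e-11) + (-7.22476e-11) + (5.05733e-10) + (2.47809e-08)
= 2.522344887e-08
Rounded to 6 significant figures: 2.52234e-08

2.52234e-08


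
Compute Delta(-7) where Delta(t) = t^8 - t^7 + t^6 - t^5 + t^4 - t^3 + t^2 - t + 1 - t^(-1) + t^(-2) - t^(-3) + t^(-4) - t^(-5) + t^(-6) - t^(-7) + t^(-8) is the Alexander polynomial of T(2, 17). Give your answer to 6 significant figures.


Substituting t = -7 into Delta(t) = t^8 - t^7 + t^6 - t^5 + t^4 - t^3 + t^2 - t + 1 - t^(-1) + t^(-2) - t^(-3) + t^(-4) - t^(-5) + t^(-6) - t^(-7) + t^(-8):
Term values: (5764801) + (823543) + (117649) + (16807) + (2401) + (343) + (49) + (7) + (1) + (0.142857) + (0.0204082) + (0.00291545) + (0.000416493) + (5.9499e-05) + (8.49986e-06) + (1.21427e-06) + (1.73467e-07)
Sum = 6725601.167
Rounded to 6 significant figures: 6.7256e+06

6.7256e+06


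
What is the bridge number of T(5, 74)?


The bridge number of T(p,q) is min(p,q).
min(5, 74) = 5

5


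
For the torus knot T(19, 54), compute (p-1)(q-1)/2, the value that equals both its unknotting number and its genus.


For a torus knot T(p,q), both the unknotting number and genus equal (p-1)(q-1)/2.
= (19-1)(54-1)/2
= 18*53/2
= 954/2 = 477

477


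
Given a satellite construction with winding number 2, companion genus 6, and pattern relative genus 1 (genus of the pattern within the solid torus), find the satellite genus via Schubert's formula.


Schubert: g(satellite) = g_rel(pattern) + |winding| * g(companion),
where g_rel(pattern) is the genus of the pattern relative to the solid torus.
= 1 + 2 * 6
= 1 + 12 = 13

13


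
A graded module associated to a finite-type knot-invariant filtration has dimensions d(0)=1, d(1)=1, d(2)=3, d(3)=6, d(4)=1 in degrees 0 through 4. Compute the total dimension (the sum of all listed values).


Total dimension = d(0) + d(1) + ... + d(4)
= 1 + 1 + 3 + 6 + 1
= 12

12


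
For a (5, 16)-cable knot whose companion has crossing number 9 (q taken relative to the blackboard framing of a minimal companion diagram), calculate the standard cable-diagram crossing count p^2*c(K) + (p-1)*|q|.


Step 1: Each of the c(K) crossings of the companion diagram becomes p*p = p^2 crossings among the p parallel strands, and each of the |q| twists s_1 s_2 ... s_(p-1) adds (p-1) crossings.
  Crossings = p^2 * c(K) + (p-1)*|q|
Step 2: = 5^2 * 9 + (5-1)*16
Step 3: = 25*9 + 4*16
Step 4: = 225 + 64 = 289

289


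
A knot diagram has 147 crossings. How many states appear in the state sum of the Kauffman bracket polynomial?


Each crossing contributes 2 choices (A-smoothing or B-smoothing).
Total states = 2^147 = 178405961588244985132285746181186892047843328

178405961588244985132285746181186892047843328


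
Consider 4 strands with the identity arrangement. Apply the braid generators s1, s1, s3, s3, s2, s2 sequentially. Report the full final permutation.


Starting with identity [1, 2, 3, 4].
Apply generators in sequence:
  After s1: [2, 1, 3, 4]
  After s1: [1, 2, 3, 4]
  After s3: [1, 2, 4, 3]
  After s3: [1, 2, 3, 4]
  After s2: [1, 3, 2, 4]
  After s2: [1, 2, 3, 4]
Final permutation: [1, 2, 3, 4]

[1, 2, 3, 4]


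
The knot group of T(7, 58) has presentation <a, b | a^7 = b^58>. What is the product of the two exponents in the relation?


The relation is a^7 = b^58.
Product of exponents = 7 * 58
= 406

406


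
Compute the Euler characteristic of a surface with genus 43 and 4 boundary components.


chi = 2 - 2g - b
= 2 - 2*43 - 4
= 2 - 86 - 4 = -88

-88


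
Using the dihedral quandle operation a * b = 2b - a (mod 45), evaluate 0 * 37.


0 * 37 = 2*37 - 0 mod 45
= 74 - 0 mod 45
= 74 mod 45 = 29

29


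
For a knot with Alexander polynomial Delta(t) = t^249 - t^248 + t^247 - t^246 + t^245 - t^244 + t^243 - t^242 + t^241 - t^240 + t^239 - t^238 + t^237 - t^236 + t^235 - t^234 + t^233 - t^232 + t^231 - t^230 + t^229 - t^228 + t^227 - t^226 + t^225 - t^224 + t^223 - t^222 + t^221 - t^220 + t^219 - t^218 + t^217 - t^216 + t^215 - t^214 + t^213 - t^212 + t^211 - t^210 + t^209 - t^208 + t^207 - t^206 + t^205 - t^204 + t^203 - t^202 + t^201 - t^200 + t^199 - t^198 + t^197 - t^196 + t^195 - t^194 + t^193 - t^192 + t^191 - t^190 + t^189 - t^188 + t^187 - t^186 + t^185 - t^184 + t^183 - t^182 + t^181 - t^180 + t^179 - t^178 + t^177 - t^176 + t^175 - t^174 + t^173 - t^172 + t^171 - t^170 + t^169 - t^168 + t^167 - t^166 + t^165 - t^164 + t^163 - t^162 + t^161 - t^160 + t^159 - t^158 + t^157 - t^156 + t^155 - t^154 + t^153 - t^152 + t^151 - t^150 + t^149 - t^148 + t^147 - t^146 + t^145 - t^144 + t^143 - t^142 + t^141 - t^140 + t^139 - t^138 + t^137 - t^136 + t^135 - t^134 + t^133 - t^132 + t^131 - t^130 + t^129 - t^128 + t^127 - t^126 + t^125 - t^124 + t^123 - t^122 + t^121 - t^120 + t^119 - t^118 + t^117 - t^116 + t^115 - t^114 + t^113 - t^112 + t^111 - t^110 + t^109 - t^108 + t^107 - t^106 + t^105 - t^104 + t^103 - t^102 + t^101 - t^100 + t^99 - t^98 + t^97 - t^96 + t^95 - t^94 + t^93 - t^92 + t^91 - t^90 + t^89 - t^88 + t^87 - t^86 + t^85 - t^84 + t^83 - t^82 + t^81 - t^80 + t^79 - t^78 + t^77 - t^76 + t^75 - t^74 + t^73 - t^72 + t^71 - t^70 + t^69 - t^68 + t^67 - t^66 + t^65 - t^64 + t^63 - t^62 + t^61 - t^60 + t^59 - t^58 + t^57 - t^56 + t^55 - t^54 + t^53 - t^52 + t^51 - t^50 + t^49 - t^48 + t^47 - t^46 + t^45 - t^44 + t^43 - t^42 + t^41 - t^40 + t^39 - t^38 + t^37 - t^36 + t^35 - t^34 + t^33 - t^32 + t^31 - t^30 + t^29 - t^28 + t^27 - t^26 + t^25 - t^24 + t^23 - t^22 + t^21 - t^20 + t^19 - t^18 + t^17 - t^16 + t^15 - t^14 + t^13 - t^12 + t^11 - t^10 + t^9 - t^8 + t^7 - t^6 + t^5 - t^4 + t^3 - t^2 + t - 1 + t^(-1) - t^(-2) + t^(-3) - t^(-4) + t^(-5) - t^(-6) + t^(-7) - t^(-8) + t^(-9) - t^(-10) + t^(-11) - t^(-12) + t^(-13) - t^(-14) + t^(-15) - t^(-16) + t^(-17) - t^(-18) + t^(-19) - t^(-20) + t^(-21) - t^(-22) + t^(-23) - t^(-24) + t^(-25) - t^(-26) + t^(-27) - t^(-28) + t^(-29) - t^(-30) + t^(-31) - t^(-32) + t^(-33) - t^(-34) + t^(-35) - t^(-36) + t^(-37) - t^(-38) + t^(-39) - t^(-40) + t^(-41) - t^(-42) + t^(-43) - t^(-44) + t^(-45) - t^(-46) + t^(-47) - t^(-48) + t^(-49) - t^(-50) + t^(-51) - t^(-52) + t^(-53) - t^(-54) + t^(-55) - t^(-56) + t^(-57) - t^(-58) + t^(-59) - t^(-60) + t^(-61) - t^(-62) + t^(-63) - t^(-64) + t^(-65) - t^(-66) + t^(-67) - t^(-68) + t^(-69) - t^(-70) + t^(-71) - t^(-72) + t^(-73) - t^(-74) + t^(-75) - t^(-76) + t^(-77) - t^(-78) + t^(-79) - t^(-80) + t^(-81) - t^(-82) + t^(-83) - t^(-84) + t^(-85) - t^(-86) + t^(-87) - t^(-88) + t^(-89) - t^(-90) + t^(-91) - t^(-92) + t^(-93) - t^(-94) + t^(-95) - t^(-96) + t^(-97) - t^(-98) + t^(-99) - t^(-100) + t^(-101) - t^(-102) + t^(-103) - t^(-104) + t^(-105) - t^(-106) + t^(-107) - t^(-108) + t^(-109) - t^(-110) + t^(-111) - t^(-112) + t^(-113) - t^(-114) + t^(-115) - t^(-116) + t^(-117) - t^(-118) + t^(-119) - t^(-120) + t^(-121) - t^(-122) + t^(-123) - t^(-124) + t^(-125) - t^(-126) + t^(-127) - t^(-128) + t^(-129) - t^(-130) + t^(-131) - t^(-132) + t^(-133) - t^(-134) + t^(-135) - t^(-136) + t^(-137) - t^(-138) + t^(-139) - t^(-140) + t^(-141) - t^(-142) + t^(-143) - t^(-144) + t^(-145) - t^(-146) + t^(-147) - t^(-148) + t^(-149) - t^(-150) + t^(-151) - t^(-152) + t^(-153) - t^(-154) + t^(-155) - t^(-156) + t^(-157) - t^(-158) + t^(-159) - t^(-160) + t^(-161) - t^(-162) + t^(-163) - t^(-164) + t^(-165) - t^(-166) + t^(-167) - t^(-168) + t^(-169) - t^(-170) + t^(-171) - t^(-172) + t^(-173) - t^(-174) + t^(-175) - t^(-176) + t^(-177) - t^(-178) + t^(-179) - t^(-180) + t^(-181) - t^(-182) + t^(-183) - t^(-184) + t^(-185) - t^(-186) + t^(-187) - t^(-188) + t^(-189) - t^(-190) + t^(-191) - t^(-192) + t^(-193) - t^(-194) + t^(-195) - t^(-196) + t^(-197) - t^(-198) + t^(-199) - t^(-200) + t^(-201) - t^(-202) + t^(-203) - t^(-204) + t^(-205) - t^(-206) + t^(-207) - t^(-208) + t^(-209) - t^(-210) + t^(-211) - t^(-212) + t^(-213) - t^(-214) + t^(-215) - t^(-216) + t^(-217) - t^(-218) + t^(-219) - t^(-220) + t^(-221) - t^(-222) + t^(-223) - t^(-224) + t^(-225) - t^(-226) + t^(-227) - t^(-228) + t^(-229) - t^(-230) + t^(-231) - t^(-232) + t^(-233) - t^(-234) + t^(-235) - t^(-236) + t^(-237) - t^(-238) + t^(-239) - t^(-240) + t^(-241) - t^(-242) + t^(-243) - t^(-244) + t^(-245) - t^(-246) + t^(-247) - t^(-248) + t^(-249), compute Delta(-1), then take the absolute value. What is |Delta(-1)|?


Step 1: The polynomial has 499 terms with alternating signs, exponents from 249 down to -249.
Step 2: Substitute t = -1. The i-th term has coefficient (-1)^i and exponent (m-i),
  so its value is (-1)^i * (-1)^(m-i) = (-1)^m = -1 for every i.
Step 3: All 499 terms equal -1, so Delta(-1) = 499 * (-1) = -499
Step 4: |Delta(-1)| = 499

499


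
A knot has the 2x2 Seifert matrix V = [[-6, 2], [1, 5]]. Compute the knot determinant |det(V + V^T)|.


Step 1: Form V + V^T where V = [[-6, 2], [1, 5]]
  V^T = [[-6, 1], [2, 5]]
  V + V^T = [[-12, 3], [3, 10]]
Step 2: det(V + V^T) = (-12)*10 - 3*3
  = -120 - 9 = -129
Step 3: Knot determinant = |det(V + V^T)| = |-129| = 129

129


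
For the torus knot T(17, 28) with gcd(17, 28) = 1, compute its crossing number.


For a torus knot T(p, q) with gcd(p,q)=1,
the crossing number is min(p*(q-1), q*(p-1)).
p*(q-1) = 17*27 = 459
q*(p-1) = 28*16 = 448
min(459, 448) = 448

448


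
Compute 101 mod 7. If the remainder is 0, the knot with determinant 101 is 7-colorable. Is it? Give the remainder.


Step 1: A knot is p-colorable if and only if p divides its determinant.
Step 2: Compute 101 mod 7.
101 = 14 * 7 + 3
Step 3: 101 mod 7 = 3
Step 4: The knot is 7-colorable: no

3


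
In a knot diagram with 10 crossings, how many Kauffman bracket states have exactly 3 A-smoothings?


We choose which 3 of 10 crossings get A-smoothings.
C(10, 3) = 10! / (3! * 7!)
= 120

120


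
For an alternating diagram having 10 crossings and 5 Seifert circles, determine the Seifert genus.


For alternating knots, g = (c - s + 1)/2.
= (10 - 5 + 1)/2
= 6/2 = 3

3


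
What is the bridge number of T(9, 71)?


The bridge number of T(p,q) is min(p,q).
min(9, 71) = 9

9


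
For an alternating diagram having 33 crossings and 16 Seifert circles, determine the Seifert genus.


For alternating knots, g = (c - s + 1)/2.
= (33 - 16 + 1)/2
= 18/2 = 9

9


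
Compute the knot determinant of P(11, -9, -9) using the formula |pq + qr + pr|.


Step 1: Compute pq + qr + pr.
pq = 11*(-9) = -99
qr = (-9)*(-9) = 81
pr = 11*(-9) = -99
pq + qr + pr = -99 + 81 + (-99) = -117
Step 2: Take absolute value.
det(P(11,-9,-9)) = |-117| = 117

117


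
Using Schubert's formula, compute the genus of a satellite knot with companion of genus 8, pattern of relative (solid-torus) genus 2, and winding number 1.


Schubert: g(satellite) = g_rel(pattern) + |winding| * g(companion),
where g_rel(pattern) is the genus of the pattern relative to the solid torus.
= 2 + 1 * 8
= 2 + 8 = 10

10


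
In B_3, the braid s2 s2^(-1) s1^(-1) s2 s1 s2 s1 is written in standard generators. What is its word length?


The word length counts the number of generators (including inverses).
Listing each generator: s2, s2^(-1), s1^(-1), s2, s1, s2, s1
There are 7 generators in this braid word.

7


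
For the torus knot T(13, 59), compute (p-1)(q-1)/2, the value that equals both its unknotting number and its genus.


For a torus knot T(p,q), both the unknotting number and genus equal (p-1)(q-1)/2.
= (13-1)(59-1)/2
= 12*58/2
= 696/2 = 348

348


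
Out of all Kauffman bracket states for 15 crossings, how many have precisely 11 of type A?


We choose which 11 of 15 crossings get A-smoothings.
C(15, 11) = 15! / (11! * 4!)
= 1365

1365


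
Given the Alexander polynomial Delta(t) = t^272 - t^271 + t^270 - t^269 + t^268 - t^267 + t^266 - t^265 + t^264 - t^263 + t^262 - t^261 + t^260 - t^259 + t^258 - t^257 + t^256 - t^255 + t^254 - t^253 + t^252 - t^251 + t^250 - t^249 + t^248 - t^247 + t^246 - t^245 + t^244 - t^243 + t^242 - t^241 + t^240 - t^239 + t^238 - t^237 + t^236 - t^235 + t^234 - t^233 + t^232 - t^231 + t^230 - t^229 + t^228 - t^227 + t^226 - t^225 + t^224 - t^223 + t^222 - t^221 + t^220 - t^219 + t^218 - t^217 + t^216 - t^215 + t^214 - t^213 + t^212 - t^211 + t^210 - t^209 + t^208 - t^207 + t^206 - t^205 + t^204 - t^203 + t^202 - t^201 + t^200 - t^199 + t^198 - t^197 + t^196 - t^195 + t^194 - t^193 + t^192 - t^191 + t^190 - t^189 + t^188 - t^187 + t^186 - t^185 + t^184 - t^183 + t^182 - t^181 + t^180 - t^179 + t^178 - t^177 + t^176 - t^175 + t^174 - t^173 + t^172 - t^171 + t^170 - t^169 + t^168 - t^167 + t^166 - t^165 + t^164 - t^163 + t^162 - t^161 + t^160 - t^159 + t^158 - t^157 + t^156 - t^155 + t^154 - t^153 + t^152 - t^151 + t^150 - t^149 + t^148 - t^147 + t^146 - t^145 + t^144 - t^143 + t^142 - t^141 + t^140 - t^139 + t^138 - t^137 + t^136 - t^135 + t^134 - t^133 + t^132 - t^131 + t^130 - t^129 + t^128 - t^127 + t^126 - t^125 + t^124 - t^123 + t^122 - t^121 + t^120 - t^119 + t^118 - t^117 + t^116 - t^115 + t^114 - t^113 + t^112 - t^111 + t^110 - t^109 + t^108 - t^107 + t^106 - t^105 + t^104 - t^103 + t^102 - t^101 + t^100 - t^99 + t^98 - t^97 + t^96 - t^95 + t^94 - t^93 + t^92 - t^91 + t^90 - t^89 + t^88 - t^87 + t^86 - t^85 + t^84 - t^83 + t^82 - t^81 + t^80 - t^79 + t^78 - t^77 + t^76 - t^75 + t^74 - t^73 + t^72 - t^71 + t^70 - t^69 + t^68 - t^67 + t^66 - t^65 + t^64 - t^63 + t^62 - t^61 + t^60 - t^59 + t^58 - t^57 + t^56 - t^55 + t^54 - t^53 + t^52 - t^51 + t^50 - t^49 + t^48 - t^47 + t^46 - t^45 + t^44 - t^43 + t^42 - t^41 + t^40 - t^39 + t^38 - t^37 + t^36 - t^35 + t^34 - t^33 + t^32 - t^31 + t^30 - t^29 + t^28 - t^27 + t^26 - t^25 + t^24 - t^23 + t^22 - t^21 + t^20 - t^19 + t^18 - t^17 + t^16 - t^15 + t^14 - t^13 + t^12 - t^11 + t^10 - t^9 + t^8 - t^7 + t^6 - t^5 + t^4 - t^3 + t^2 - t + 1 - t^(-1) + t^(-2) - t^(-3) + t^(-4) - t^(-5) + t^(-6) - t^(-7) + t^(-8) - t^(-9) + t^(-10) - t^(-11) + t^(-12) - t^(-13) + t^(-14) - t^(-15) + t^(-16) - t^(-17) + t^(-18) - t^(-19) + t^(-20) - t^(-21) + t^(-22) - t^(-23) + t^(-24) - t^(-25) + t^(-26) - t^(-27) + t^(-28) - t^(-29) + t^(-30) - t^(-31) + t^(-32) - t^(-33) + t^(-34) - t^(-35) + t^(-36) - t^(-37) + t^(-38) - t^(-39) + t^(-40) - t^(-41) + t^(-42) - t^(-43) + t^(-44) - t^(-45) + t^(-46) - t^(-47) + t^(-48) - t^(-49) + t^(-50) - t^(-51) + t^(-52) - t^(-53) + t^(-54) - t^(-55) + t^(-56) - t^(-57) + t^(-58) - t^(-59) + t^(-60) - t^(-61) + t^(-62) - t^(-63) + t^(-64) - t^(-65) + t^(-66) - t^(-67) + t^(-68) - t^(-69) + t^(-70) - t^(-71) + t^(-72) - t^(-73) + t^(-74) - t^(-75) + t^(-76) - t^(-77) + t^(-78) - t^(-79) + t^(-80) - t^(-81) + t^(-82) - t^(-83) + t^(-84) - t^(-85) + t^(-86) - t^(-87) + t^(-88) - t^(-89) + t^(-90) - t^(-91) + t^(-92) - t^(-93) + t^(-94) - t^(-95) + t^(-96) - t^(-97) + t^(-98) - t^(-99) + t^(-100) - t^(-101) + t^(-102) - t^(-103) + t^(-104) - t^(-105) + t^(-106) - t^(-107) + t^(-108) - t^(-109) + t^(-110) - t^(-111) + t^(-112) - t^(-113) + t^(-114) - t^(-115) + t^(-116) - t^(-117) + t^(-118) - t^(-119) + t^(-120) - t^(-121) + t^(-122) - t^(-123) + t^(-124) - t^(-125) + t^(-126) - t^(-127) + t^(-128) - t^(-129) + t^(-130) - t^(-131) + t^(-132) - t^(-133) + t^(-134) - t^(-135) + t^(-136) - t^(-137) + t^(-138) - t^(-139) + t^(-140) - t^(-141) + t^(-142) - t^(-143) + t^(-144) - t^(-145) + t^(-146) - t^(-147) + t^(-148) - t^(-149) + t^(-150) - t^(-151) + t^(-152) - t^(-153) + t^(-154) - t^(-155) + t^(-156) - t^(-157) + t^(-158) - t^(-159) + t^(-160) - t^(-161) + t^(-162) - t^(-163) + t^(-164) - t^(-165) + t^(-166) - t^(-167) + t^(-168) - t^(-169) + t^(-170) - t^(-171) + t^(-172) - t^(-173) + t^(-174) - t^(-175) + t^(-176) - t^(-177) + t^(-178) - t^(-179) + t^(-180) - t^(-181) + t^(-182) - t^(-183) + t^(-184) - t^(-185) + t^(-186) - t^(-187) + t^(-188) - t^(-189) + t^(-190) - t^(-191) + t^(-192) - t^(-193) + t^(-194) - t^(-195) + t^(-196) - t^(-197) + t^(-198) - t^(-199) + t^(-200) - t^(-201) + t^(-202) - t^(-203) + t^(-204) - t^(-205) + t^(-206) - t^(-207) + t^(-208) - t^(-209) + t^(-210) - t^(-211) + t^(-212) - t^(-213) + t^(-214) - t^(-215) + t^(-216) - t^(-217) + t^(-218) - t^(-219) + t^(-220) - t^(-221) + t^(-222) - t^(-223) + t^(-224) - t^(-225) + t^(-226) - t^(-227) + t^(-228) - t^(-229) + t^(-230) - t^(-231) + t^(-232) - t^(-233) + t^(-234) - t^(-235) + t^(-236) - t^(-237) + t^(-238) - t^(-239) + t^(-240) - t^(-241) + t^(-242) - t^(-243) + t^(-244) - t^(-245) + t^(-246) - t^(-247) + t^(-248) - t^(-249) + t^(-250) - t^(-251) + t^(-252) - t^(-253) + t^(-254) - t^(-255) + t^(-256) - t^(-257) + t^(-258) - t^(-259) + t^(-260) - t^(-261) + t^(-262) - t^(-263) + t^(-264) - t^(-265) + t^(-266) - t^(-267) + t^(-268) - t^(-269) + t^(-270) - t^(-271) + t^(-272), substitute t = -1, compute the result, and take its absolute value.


Step 1: The polynomial has 545 terms with alternating signs, exponents from 272 down to -272.
Step 2: Substitute t = -1. The i-th term has coefficient (-1)^i and exponent (m-i),
  so its value is (-1)^i * (-1)^(m-i) = (-1)^m = 1 for every i.
Step 3: All 545 terms equal 1, so Delta(-1) = 545 * (1) = 545
Step 4: |Delta(-1)| = 545

545


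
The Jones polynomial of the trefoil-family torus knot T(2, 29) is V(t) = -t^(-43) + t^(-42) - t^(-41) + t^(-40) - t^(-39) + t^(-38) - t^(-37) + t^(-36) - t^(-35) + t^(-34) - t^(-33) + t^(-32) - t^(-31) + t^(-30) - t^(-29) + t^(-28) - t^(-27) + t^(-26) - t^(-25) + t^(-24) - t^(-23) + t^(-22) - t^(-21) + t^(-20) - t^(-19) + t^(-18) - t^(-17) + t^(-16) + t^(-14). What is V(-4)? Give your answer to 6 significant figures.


Substituting t = -4 into V(t) = -t^(-43) + t^(-42) - t^(-41) + t^(-40) - t^(-39) + t^(-38) - t^(-37) + t^(-36) - t^(-35) + t^(-34) - t^(-33) + t^(-32) - t^(-31) + t^(-30) - t^(-29) + t^(-28) - t^(-27) + t^(-26) - t^(-25) + t^(-24) - t^(-23) + t^(-22) - t^(-21) + t^(-20) - t^(-19) + t^(-18) - t^(-17) + t^(-16) + t^(-14):
  (-)t^(-43) = 1.29247e-26
  (+)t^(-42) = 5.16988e-26
  (-)t^(-41) = 2.06795e-25
  (+)t^(-40) = 8.27181e-25
  (-)t^(-39) = 3.30872e-24
  (+)t^(-38) = 1.32349e-23
  (-)t^(-37) = 5.29396e-23
  (+)t^(-36) = 2.11758e-22
  (-)t^(-35) = 8.47033e-22
  (+)t^(-34) = 3.38813e-21
  (-)t^(-33) = 1.35525e-20
  (+)t^(-32) = 5.42101e-20
  (-)t^(-31) = 2.1684e-19
  (+)t^(-30) = 8.67362e-19
  (-)t^(-29) = 3.46945e-18
  (+)t^(-28) = 1.38778e-17
  (-)t^(-27) = 5.55112e-17
  (+)t^(-26) = 2.22045e-16
  (-)t^(-25) = 8.88178e-16
  (+)t^(-24) = 3.55271e-15
  (-)t^(-23) = 1.42109e-14
  (+)t^(-22) = 5.68434e-14
  (-)t^(-21) = 2.27374e-13
  (+)t^(-20) = 9.09495e-13
  (-)t^(-19) = 3.63798e-12
  (+)t^(-18) = 1.45519e-11
  (-)t^(-17) = 5.82077e-11
  (+)t^(-16) = 2.32831e-10
  (+)t^(-14) = 3.72529e-09
Sum = (1.29247e-26) + (5.16988e-26) + (2.06795e-25) + (8.27181e-25) + (3.30872e-24) + (1.32349e-23) + (5.29396e-23) + (2.11758e-22) + (8.47033e-22) + (3.38813e-21) + (1.35525e-20) + (5.42101e-20) + (2.1684e-19) + (8.67362e-19) + (3.46945e-18) + (1.38778e-17) + (5.55112e-17) + (2.22045e-16) + (8.88178e-16) + (3.55271e-15) + (1.42109e-14) + (5.68434e-14) + (2.27374e-13) + (9.09495e-13) + (3.63798e-12) + (1.45519e-11) + (5.82077e-11) + (2.32831e-10) + (3.72529e-09)
= 4.035731157e-09
Rounded to 6 significant figures: 4.03573e-09

4.03573e-09


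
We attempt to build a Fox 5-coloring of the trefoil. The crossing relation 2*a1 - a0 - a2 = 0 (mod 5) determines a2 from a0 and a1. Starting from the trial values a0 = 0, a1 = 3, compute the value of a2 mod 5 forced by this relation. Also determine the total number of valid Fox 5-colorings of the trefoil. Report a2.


Step 1: Apply the given crossing relation 2*a1 - a0 - a2 = 0 (mod 5).
  a2 = 2*a1 - a0 mod 5
  a2 = 2*3 - 0 mod 5
  a2 = 6 - 0 mod 5
  a2 = 6 mod 5 = 1
Step 2: The trefoil has determinant 3.
  Number of Fox p-colorings (p prime) is p^2 if p = 3, else p.
  Since 5 does not divide 3, only trivial (constant) colorings exist.
  (So the trial a0 = 0, a1 = 3 with a0 != a1 does NOT extend to a valid coloring of the whole trefoil: the other two crossing relations require 3*(a1 - a0) = 0 (mod 5), which fails.)
  Total colorings = 5
Step 3: a2 = 1, total Fox 5-colorings = 5

1


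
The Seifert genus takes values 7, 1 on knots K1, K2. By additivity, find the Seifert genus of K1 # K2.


The Seifert genus is additive under connected sum.
Seifert genus(K1 # K2) = (7) + (1)
= 8

8


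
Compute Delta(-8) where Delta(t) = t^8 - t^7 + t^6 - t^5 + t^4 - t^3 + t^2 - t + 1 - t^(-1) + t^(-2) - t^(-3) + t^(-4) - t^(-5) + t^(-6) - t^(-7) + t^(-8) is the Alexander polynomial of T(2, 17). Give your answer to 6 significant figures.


Substituting t = -8 into Delta(t) = t^8 - t^7 + t^6 - t^5 + t^4 - t^3 + t^2 - t + 1 - t^(-1) + t^(-2) - t^(-3) + t^(-4) - t^(-5) + t^(-6) - t^(-7) + t^(-8):
Term values: (16777216) + (2097152) + (262144) + (32768) + (4096) + (512) + (64) + (8) + (1) + (0.125) + (0.015625) + (0.00195312) + (0.000244141) + (3.05176e-05) + (3.8147e-06) + (4.76837e-07) + (5.96046e-08)
Sum = 19173961.14
Rounded to 6 significant figures: 1.9174e+07

1.9174e+07


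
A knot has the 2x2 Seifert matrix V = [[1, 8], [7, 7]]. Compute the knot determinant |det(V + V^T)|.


Step 1: Form V + V^T where V = [[1, 8], [7, 7]]
  V^T = [[1, 7], [8, 7]]
  V + V^T = [[2, 15], [15, 14]]
Step 2: det(V + V^T) = 2*14 - 15*15
  = 28 - 225 = -197
Step 3: Knot determinant = |det(V + V^T)| = |-197| = 197

197


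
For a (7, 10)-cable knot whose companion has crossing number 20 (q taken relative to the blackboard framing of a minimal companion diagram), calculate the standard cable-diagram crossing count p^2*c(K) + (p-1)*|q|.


Step 1: Each of the c(K) crossings of the companion diagram becomes p*p = p^2 crossings among the p parallel strands, and each of the |q| twists s_1 s_2 ... s_(p-1) adds (p-1) crossings.
  Crossings = p^2 * c(K) + (p-1)*|q|
Step 2: = 7^2 * 20 + (7-1)*10
Step 3: = 49*20 + 6*10
Step 4: = 980 + 60 = 1040

1040


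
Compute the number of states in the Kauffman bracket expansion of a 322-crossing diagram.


Each crossing contributes 2 choices (A-smoothing or B-smoothing).
Total states = 2^322 = 8543948143683640329580086824678208458410818089426611079788166431288878903122562200091848347746304

8543948143683640329580086824678208458410818089426611079788166431288878903122562200091848347746304


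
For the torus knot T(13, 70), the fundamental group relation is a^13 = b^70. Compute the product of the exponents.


The relation is a^13 = b^70.
Product of exponents = 13 * 70
= 910

910


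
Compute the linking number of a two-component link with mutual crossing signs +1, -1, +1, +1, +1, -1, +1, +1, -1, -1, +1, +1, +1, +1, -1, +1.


Step 1: Count positive crossings: 11
Step 2: Count negative crossings: 5
Step 3: Sum of signs = 11 - 5 = 6
Step 4: Linking number = sum/2 = 6/2 = 3

3


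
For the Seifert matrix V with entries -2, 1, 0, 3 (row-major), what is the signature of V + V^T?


Step 1: V + V^T = [[-4, 1], [1, 6]]
Step 2: trace = 2, det = -25
Step 3: Discriminant = 2^2 - 4*(-25) = 104
Step 4: Eigenvalues: 6.09902, -4.09902
Step 5: Signature = (# positive eigenvalues) - (# negative eigenvalues) = 0

0


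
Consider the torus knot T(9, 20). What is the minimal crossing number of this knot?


For a torus knot T(p, q) with gcd(p,q)=1,
the crossing number is min(p*(q-1), q*(p-1)).
p*(q-1) = 9*19 = 171
q*(p-1) = 20*8 = 160
min(171, 160) = 160

160


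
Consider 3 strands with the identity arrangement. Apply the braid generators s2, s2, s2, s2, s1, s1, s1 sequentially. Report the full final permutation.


Starting with identity [1, 2, 3].
Apply generators in sequence:
  After s2: [1, 3, 2]
  After s2: [1, 2, 3]
  After s2: [1, 3, 2]
  After s2: [1, 2, 3]
  After s1: [2, 1, 3]
  After s1: [1, 2, 3]
  After s1: [2, 1, 3]
Final permutation: [2, 1, 3]

[2, 1, 3]


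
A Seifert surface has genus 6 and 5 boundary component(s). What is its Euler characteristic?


chi = 2 - 2g - b
= 2 - 2*6 - 5
= 2 - 12 - 5 = -15

-15


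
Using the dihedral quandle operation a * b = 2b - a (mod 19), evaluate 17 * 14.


17 * 14 = 2*14 - 17 mod 19
= 28 - 17 mod 19
= 11 mod 19 = 11

11


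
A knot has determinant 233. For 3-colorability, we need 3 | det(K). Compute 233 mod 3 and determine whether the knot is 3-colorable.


Step 1: A knot is p-colorable if and only if p divides its determinant.
Step 2: Compute 233 mod 3.
233 = 77 * 3 + 2
Step 3: 233 mod 3 = 2
Step 4: The knot is 3-colorable: no

2


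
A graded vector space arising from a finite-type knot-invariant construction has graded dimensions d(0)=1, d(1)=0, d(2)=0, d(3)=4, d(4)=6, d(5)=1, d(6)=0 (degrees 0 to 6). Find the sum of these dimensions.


Total dimension = d(0) + d(1) + ... + d(6)
= 1 + 0 + 0 + 4 + 6 + 1 + 0
= 12

12


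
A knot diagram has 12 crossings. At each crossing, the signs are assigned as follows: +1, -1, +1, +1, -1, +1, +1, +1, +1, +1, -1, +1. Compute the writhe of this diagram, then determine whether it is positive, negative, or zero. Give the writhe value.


Step 1: Count positive crossings (+1).
Positive crossings: 9
Step 2: Count negative crossings (-1).
Negative crossings: 3
Step 3: Writhe = (positive) - (negative)
w = 9 - 3 = 6
Step 4: |w| = 6, and w is positive

6
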